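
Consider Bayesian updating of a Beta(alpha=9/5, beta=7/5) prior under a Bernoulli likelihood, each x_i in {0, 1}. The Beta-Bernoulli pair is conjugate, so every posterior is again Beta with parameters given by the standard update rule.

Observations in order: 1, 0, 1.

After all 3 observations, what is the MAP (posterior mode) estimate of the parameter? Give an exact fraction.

obs 1: x=1 → posterior Beta(14/5, 7/5)
obs 2: x=0 → posterior Beta(14/5, 12/5)
obs 3: x=1 → posterior Beta(19/5, 12/5)

2/3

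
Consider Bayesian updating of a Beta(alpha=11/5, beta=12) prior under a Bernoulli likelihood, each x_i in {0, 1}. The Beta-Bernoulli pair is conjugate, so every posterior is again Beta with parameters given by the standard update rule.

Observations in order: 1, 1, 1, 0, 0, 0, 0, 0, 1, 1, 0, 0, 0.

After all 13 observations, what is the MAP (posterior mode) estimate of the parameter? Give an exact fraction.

obs 1: x=1 → posterior Beta(16/5, 12)
obs 2: x=1 → posterior Beta(21/5, 12)
obs 3: x=1 → posterior Beta(26/5, 12)
obs 4: x=0 → posterior Beta(26/5, 13)
obs 5: x=0 → posterior Beta(26/5, 14)
obs 6: x=0 → posterior Beta(26/5, 15)
obs 7: x=0 → posterior Beta(26/5, 16)
obs 8: x=0 → posterior Beta(26/5, 17)
obs 9: x=1 → posterior Beta(31/5, 17)
obs 10: x=1 → posterior Beta(36/5, 17)
obs 11: x=0 → posterior Beta(36/5, 18)
obs 12: x=0 → posterior Beta(36/5, 19)
obs 13: x=0 → posterior Beta(36/5, 20)

31/126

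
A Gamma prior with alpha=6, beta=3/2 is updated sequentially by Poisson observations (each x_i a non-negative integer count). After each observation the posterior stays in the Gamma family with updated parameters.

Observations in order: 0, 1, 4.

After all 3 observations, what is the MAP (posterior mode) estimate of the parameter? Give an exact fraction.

obs 1: x=0 → posterior Gamma(6, 5/2)
obs 2: x=1 → posterior Gamma(7, 7/2)
obs 3: x=4 → posterior Gamma(11, 9/2)

20/9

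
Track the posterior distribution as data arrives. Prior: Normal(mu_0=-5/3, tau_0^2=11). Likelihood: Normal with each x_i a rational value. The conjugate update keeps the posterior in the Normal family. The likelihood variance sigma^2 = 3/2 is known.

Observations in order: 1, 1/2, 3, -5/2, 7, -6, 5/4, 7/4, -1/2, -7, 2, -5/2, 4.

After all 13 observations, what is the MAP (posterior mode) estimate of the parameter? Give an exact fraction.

39/289

obs 1: x=1 → posterior Normal(17/25, 33/25)
obs 2: x=1/2 → posterior Normal(28/47, 33/47)
obs 3: x=3 → posterior Normal(94/69, 11/23)
obs 4: x=-5/2 → posterior Normal(3/7, 33/91)
obs 5: x=7 → posterior Normal(193/113, 33/113)
obs 6: x=-6 → posterior Normal(61/135, 11/45)
obs 7: x=5/4 → posterior Normal(177/314, 33/157)
obs 8: x=7/4 → posterior Normal(127/179, 33/179)
obs 9: x=-1/2 → posterior Normal(116/201, 11/67)
obs 10: x=-7 → posterior Normal(-38/223, 33/223)
obs 11: x=2 → posterior Normal(6/245, 33/245)
obs 12: x=-5/2 → posterior Normal(-49/267, 11/89)
obs 13: x=4 → posterior Normal(39/289, 33/289)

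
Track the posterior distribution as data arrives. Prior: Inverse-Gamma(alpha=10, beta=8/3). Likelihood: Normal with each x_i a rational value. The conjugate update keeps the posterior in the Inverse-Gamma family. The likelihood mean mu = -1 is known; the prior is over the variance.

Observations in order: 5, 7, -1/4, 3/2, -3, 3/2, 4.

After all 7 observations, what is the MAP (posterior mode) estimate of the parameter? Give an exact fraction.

obs 1: x=5 → posterior Inverse-Gamma(21/2, 62/3)
obs 2: x=7 → posterior Inverse-Gamma(11, 158/3)
obs 3: x=-1/4 → posterior Inverse-Gamma(23/2, 5083/96)
obs 4: x=3/2 → posterior Inverse-Gamma(12, 5383/96)
obs 5: x=-3 → posterior Inverse-Gamma(25/2, 5575/96)
obs 6: x=3/2 → posterior Inverse-Gamma(13, 5875/96)
obs 7: x=4 → posterior Inverse-Gamma(27/2, 7075/96)

7075/1392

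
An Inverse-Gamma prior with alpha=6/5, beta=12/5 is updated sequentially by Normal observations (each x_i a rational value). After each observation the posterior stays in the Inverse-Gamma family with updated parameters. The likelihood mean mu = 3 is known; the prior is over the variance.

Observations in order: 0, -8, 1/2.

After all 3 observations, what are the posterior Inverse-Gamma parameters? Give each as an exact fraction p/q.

obs 1: x=0 → posterior Inverse-Gamma(17/10, 69/10)
obs 2: x=-8 → posterior Inverse-Gamma(11/5, 337/5)
obs 3: x=1/2 → posterior Inverse-Gamma(27/10, 2821/40)

alpha=27/10, beta=2821/40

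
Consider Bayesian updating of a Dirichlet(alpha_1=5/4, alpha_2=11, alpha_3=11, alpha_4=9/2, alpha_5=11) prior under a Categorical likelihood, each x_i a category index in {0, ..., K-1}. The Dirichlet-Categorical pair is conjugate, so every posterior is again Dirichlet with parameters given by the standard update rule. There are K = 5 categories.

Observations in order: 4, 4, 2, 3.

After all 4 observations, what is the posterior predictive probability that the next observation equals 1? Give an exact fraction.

obs 1: x=4 → posterior Dirichlet(5/4, 11, 11, 9/2, 12)
obs 2: x=4 → posterior Dirichlet(5/4, 11, 11, 9/2, 13)
obs 3: x=2 → posterior Dirichlet(5/4, 11, 12, 9/2, 13)
obs 4: x=3 → posterior Dirichlet(5/4, 11, 12, 11/2, 13)

44/171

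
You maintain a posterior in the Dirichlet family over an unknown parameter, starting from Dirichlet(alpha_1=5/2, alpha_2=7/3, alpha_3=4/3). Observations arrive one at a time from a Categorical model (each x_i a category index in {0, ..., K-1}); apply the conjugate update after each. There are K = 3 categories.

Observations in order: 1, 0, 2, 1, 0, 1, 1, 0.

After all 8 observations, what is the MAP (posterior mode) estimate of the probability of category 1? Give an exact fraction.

obs 1: x=1 → posterior Dirichlet(5/2, 10/3, 4/3)
obs 2: x=0 → posterior Dirichlet(7/2, 10/3, 4/3)
obs 3: x=2 → posterior Dirichlet(7/2, 10/3, 7/3)
obs 4: x=1 → posterior Dirichlet(7/2, 13/3, 7/3)
obs 5: x=0 → posterior Dirichlet(9/2, 13/3, 7/3)
obs 6: x=1 → posterior Dirichlet(9/2, 16/3, 7/3)
obs 7: x=1 → posterior Dirichlet(9/2, 19/3, 7/3)
obs 8: x=0 → posterior Dirichlet(11/2, 19/3, 7/3)

32/67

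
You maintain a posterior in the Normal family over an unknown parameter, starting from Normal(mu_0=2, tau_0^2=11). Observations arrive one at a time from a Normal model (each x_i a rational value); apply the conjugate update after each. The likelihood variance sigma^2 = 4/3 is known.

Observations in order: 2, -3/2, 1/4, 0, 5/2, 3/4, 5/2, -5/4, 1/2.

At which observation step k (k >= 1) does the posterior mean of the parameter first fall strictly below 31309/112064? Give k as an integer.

obs 1: x=2 → posterior Normal(2, 44/37)
obs 2: x=-3/2 → posterior Normal(7/20, 22/35)
obs 3: x=1/4 → posterior Normal(131/412, 44/103)
obs 4: x=0 → posterior Normal(131/544, 11/34)
obs 5: x=5/2 → posterior Normal(461/676, 44/169)
obs 6: x=3/4 → posterior Normal(70/101, 22/101)
obs 7: x=5/2 → posterior Normal(89/94, 44/235)
obs 8: x=-5/4 → posterior Normal(725/1072, 11/67)
obs 9: x=1/2 → posterior Normal(113/172, 44/301)

k = 4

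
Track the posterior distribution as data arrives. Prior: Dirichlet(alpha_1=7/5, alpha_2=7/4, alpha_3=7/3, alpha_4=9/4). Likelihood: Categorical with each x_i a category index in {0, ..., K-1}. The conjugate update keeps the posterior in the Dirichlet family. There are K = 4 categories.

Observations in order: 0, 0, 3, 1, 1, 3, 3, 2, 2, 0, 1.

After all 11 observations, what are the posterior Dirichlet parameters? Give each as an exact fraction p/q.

obs 1: x=0 → posterior Dirichlet(12/5, 7/4, 7/3, 9/4)
obs 2: x=0 → posterior Dirichlet(17/5, 7/4, 7/3, 9/4)
obs 3: x=3 → posterior Dirichlet(17/5, 7/4, 7/3, 13/4)
obs 4: x=1 → posterior Dirichlet(17/5, 11/4, 7/3, 13/4)
obs 5: x=1 → posterior Dirichlet(17/5, 15/4, 7/3, 13/4)
obs 6: x=3 → posterior Dirichlet(17/5, 15/4, 7/3, 17/4)
obs 7: x=3 → posterior Dirichlet(17/5, 15/4, 7/3, 21/4)
obs 8: x=2 → posterior Dirichlet(17/5, 15/4, 10/3, 21/4)
obs 9: x=2 → posterior Dirichlet(17/5, 15/4, 13/3, 21/4)
obs 10: x=0 → posterior Dirichlet(22/5, 15/4, 13/3, 21/4)
obs 11: x=1 → posterior Dirichlet(22/5, 19/4, 13/3, 21/4)

alpha_1=22/5, alpha_2=19/4, alpha_3=13/3, alpha_4=21/4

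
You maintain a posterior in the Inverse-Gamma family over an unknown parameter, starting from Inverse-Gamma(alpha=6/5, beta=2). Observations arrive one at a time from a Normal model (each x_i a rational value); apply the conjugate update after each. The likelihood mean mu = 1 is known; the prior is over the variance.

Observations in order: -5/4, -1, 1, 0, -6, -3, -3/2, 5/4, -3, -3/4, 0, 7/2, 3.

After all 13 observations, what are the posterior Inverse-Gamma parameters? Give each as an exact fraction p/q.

alpha=77/10, beta=1851/32

obs 1: x=-5/4 → posterior Inverse-Gamma(17/10, 145/32)
obs 2: x=-1 → posterior Inverse-Gamma(11/5, 209/32)
obs 3: x=1 → posterior Inverse-Gamma(27/10, 209/32)
obs 4: x=0 → posterior Inverse-Gamma(16/5, 225/32)
obs 5: x=-6 → posterior Inverse-Gamma(37/10, 1009/32)
obs 6: x=-3 → posterior Inverse-Gamma(21/5, 1265/32)
obs 7: x=-3/2 → posterior Inverse-Gamma(47/10, 1365/32)
obs 8: x=5/4 → posterior Inverse-Gamma(26/5, 683/16)
obs 9: x=-3 → posterior Inverse-Gamma(57/10, 811/16)
obs 10: x=-3/4 → posterior Inverse-Gamma(31/5, 1671/32)
obs 11: x=0 → posterior Inverse-Gamma(67/10, 1687/32)
obs 12: x=7/2 → posterior Inverse-Gamma(36/5, 1787/32)
obs 13: x=3 → posterior Inverse-Gamma(77/10, 1851/32)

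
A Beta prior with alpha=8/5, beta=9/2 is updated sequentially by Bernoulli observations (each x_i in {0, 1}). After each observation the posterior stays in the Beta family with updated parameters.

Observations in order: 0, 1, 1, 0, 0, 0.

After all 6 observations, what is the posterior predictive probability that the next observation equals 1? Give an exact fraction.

obs 1: x=0 → posterior Beta(8/5, 11/2)
obs 2: x=1 → posterior Beta(13/5, 11/2)
obs 3: x=1 → posterior Beta(18/5, 11/2)
obs 4: x=0 → posterior Beta(18/5, 13/2)
obs 5: x=0 → posterior Beta(18/5, 15/2)
obs 6: x=0 → posterior Beta(18/5, 17/2)

36/121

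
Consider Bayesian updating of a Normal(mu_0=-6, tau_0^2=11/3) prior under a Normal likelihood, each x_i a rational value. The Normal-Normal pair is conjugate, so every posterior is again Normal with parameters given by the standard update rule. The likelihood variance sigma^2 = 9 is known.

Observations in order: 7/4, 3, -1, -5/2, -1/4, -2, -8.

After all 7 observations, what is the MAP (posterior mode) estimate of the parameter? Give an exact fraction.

-261/104

obs 1: x=7/4 → posterior Normal(-571/152, 99/38)
obs 2: x=3 → posterior Normal(-439/196, 99/49)
obs 3: x=-1 → posterior Normal(-161/80, 33/20)
obs 4: x=-5/2 → posterior Normal(-593/284, 99/71)
obs 5: x=-1/4 → posterior Normal(-151/82, 99/82)
obs 6: x=-2 → posterior Normal(-173/93, 33/31)
obs 7: x=-8 → posterior Normal(-261/104, 99/104)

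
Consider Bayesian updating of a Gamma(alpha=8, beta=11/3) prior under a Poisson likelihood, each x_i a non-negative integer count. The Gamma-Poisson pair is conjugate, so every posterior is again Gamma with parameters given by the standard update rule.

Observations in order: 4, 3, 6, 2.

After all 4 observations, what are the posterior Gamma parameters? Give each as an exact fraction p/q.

obs 1: x=4 → posterior Gamma(12, 14/3)
obs 2: x=3 → posterior Gamma(15, 17/3)
obs 3: x=6 → posterior Gamma(21, 20/3)
obs 4: x=2 → posterior Gamma(23, 23/3)

alpha=23, beta=23/3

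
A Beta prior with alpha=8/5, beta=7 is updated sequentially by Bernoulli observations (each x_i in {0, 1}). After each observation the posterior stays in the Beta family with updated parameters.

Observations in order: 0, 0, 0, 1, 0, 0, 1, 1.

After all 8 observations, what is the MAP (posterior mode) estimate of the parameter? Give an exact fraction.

obs 1: x=0 → posterior Beta(8/5, 8)
obs 2: x=0 → posterior Beta(8/5, 9)
obs 3: x=0 → posterior Beta(8/5, 10)
obs 4: x=1 → posterior Beta(13/5, 10)
obs 5: x=0 → posterior Beta(13/5, 11)
obs 6: x=0 → posterior Beta(13/5, 12)
obs 7: x=1 → posterior Beta(18/5, 12)
obs 8: x=1 → posterior Beta(23/5, 12)

18/73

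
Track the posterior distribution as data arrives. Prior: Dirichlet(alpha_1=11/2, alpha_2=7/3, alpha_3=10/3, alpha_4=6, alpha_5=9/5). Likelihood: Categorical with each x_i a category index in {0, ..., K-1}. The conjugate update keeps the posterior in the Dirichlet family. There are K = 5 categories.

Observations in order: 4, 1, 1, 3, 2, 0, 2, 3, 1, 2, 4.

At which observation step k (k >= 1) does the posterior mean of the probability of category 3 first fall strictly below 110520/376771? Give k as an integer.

k = 2

obs 1: x=4 → posterior Dirichlet(11/2, 7/3, 10/3, 6, 14/5)
obs 2: x=1 → posterior Dirichlet(11/2, 10/3, 10/3, 6, 14/5)
obs 3: x=1 → posterior Dirichlet(11/2, 13/3, 10/3, 6, 14/5)
obs 4: x=3 → posterior Dirichlet(11/2, 13/3, 10/3, 7, 14/5)
obs 5: x=2 → posterior Dirichlet(11/2, 13/3, 13/3, 7, 14/5)
obs 6: x=0 → posterior Dirichlet(13/2, 13/3, 13/3, 7, 14/5)
obs 7: x=2 → posterior Dirichlet(13/2, 13/3, 16/3, 7, 14/5)
obs 8: x=3 → posterior Dirichlet(13/2, 13/3, 16/3, 8, 14/5)
obs 9: x=1 → posterior Dirichlet(13/2, 16/3, 16/3, 8, 14/5)
obs 10: x=2 → posterior Dirichlet(13/2, 16/3, 19/3, 8, 14/5)
obs 11: x=4 → posterior Dirichlet(13/2, 16/3, 19/3, 8, 19/5)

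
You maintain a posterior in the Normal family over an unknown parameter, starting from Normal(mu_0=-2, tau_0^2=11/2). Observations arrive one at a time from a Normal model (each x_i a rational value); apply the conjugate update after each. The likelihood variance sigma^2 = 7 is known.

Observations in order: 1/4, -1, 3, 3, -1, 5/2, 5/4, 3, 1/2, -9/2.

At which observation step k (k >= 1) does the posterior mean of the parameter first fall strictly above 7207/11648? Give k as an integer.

obs 1: x=1/4 → posterior Normal(-101/100, 77/25)
obs 2: x=-1 → posterior Normal(-145/144, 77/36)
obs 3: x=3 → posterior Normal(-13/188, 77/47)
obs 4: x=3 → posterior Normal(119/232, 77/58)
obs 5: x=-1 → posterior Normal(25/92, 77/69)
obs 6: x=5/2 → posterior Normal(37/64, 77/80)
obs 7: x=5/4 → posterior Normal(60/91, 11/13)
obs 8: x=3 → posterior Normal(31/34, 77/102)
obs 9: x=1/2 → posterior Normal(197/226, 77/113)
obs 10: x=-9/2 → posterior Normal(49/124, 77/124)

k = 7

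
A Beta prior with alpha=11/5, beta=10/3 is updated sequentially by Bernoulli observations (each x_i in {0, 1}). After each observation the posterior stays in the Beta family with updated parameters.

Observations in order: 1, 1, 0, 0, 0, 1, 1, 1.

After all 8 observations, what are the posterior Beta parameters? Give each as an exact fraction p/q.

alpha=36/5, beta=19/3

obs 1: x=1 → posterior Beta(16/5, 10/3)
obs 2: x=1 → posterior Beta(21/5, 10/3)
obs 3: x=0 → posterior Beta(21/5, 13/3)
obs 4: x=0 → posterior Beta(21/5, 16/3)
obs 5: x=0 → posterior Beta(21/5, 19/3)
obs 6: x=1 → posterior Beta(26/5, 19/3)
obs 7: x=1 → posterior Beta(31/5, 19/3)
obs 8: x=1 → posterior Beta(36/5, 19/3)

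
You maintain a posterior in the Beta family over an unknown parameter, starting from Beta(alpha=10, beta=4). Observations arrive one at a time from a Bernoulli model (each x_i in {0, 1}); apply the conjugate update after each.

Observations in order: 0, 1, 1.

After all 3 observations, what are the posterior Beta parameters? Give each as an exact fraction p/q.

alpha=12, beta=5

obs 1: x=0 → posterior Beta(10, 5)
obs 2: x=1 → posterior Beta(11, 5)
obs 3: x=1 → posterior Beta(12, 5)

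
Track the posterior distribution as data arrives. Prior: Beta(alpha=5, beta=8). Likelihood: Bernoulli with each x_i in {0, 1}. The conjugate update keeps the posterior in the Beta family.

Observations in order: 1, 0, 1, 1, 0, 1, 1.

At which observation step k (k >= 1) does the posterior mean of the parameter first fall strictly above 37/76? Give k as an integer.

obs 1: x=1 → posterior Beta(6, 8)
obs 2: x=0 → posterior Beta(6, 9)
obs 3: x=1 → posterior Beta(7, 9)
obs 4: x=1 → posterior Beta(8, 9)
obs 5: x=0 → posterior Beta(8, 10)
obs 6: x=1 → posterior Beta(9, 10)
obs 7: x=1 → posterior Beta(10, 10)

k = 7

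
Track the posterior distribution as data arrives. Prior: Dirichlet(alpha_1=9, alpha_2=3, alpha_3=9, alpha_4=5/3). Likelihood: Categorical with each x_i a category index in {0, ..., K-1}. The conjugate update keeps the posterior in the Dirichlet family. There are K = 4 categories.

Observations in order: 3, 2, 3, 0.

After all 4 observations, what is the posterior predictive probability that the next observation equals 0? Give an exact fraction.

3/8

obs 1: x=3 → posterior Dirichlet(9, 3, 9, 8/3)
obs 2: x=2 → posterior Dirichlet(9, 3, 10, 8/3)
obs 3: x=3 → posterior Dirichlet(9, 3, 10, 11/3)
obs 4: x=0 → posterior Dirichlet(10, 3, 10, 11/3)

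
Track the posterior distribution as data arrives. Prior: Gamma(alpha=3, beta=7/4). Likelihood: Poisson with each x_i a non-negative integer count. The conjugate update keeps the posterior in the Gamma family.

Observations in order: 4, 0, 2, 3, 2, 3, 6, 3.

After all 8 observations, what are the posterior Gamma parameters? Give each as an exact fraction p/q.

obs 1: x=4 → posterior Gamma(7, 11/4)
obs 2: x=0 → posterior Gamma(7, 15/4)
obs 3: x=2 → posterior Gamma(9, 19/4)
obs 4: x=3 → posterior Gamma(12, 23/4)
obs 5: x=2 → posterior Gamma(14, 27/4)
obs 6: x=3 → posterior Gamma(17, 31/4)
obs 7: x=6 → posterior Gamma(23, 35/4)
obs 8: x=3 → posterior Gamma(26, 39/4)

alpha=26, beta=39/4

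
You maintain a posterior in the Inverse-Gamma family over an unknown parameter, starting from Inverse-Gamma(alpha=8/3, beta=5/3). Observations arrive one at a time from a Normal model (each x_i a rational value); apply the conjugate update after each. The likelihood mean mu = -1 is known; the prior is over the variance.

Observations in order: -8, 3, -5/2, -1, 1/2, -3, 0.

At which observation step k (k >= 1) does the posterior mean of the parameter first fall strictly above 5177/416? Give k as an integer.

obs 1: x=-8 → posterior Inverse-Gamma(19/6, 157/6)
obs 2: x=3 → posterior Inverse-Gamma(11/3, 205/6)
obs 3: x=-5/2 → posterior Inverse-Gamma(25/6, 847/24)
obs 4: x=-1 → posterior Inverse-Gamma(14/3, 847/24)
obs 5: x=1/2 → posterior Inverse-Gamma(31/6, 437/12)
obs 6: x=-3 → posterior Inverse-Gamma(17/3, 461/12)
obs 7: x=0 → posterior Inverse-Gamma(37/6, 467/12)

k = 2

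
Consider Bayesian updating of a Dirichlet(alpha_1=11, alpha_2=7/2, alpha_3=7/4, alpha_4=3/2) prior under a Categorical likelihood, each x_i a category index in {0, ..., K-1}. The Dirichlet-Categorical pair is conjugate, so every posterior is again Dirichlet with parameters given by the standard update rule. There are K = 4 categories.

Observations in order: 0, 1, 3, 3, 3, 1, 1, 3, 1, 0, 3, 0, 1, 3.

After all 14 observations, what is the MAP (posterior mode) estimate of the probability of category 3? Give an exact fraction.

obs 1: x=0 → posterior Dirichlet(12, 7/2, 7/4, 3/2)
obs 2: x=1 → posterior Dirichlet(12, 9/2, 7/4, 3/2)
obs 3: x=3 → posterior Dirichlet(12, 9/2, 7/4, 5/2)
obs 4: x=3 → posterior Dirichlet(12, 9/2, 7/4, 7/2)
obs 5: x=3 → posterior Dirichlet(12, 9/2, 7/4, 9/2)
obs 6: x=1 → posterior Dirichlet(12, 11/2, 7/4, 9/2)
obs 7: x=1 → posterior Dirichlet(12, 13/2, 7/4, 9/2)
obs 8: x=3 → posterior Dirichlet(12, 13/2, 7/4, 11/2)
obs 9: x=1 → posterior Dirichlet(12, 15/2, 7/4, 11/2)
obs 10: x=0 → posterior Dirichlet(13, 15/2, 7/4, 11/2)
obs 11: x=3 → posterior Dirichlet(13, 15/2, 7/4, 13/2)
obs 12: x=0 → posterior Dirichlet(14, 15/2, 7/4, 13/2)
obs 13: x=1 → posterior Dirichlet(14, 17/2, 7/4, 13/2)
obs 14: x=3 → posterior Dirichlet(14, 17/2, 7/4, 15/2)

26/111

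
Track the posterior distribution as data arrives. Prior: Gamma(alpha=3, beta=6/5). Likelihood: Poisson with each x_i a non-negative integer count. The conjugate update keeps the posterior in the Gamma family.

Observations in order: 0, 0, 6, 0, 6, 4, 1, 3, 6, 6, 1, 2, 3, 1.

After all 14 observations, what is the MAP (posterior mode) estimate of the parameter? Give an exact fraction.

205/76

obs 1: x=0 → posterior Gamma(3, 11/5)
obs 2: x=0 → posterior Gamma(3, 16/5)
obs 3: x=6 → posterior Gamma(9, 21/5)
obs 4: x=0 → posterior Gamma(9, 26/5)
obs 5: x=6 → posterior Gamma(15, 31/5)
obs 6: x=4 → posterior Gamma(19, 36/5)
obs 7: x=1 → posterior Gamma(20, 41/5)
obs 8: x=3 → posterior Gamma(23, 46/5)
obs 9: x=6 → posterior Gamma(29, 51/5)
obs 10: x=6 → posterior Gamma(35, 56/5)
obs 11: x=1 → posterior Gamma(36, 61/5)
obs 12: x=2 → posterior Gamma(38, 66/5)
obs 13: x=3 → posterior Gamma(41, 71/5)
obs 14: x=1 → posterior Gamma(42, 76/5)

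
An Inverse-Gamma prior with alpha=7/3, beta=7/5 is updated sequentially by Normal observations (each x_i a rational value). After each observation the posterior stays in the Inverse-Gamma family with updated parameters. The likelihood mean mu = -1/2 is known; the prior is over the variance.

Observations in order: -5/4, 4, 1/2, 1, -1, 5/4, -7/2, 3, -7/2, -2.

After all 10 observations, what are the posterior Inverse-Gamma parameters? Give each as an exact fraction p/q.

obs 1: x=-5/4 → posterior Inverse-Gamma(17/6, 269/160)
obs 2: x=4 → posterior Inverse-Gamma(10/3, 1889/160)
obs 3: x=1/2 → posterior Inverse-Gamma(23/6, 1969/160)
obs 4: x=1 → posterior Inverse-Gamma(13/3, 2149/160)
obs 5: x=-1 → posterior Inverse-Gamma(29/6, 2169/160)
obs 6: x=5/4 → posterior Inverse-Gamma(16/3, 1207/80)
obs 7: x=-7/2 → posterior Inverse-Gamma(35/6, 1567/80)
obs 8: x=3 → posterior Inverse-Gamma(19/3, 2057/80)
obs 9: x=-7/2 → posterior Inverse-Gamma(41/6, 2417/80)
obs 10: x=-2 → posterior Inverse-Gamma(22/3, 2507/80)

alpha=22/3, beta=2507/80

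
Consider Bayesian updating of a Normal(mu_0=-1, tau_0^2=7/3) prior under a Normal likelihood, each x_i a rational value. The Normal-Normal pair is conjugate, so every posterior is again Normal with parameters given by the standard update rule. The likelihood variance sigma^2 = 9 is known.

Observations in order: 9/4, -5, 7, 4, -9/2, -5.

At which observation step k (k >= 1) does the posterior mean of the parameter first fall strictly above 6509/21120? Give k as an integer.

obs 1: x=9/4 → posterior Normal(-45/136, 63/34)
obs 2: x=-5 → posterior Normal(-185/164, 63/41)
obs 3: x=7 → posterior Normal(11/192, 21/16)
obs 4: x=4 → posterior Normal(123/220, 63/55)
obs 5: x=-9/2 → posterior Normal(-3/248, 63/62)
obs 6: x=-5 → posterior Normal(-143/276, 21/23)

k = 4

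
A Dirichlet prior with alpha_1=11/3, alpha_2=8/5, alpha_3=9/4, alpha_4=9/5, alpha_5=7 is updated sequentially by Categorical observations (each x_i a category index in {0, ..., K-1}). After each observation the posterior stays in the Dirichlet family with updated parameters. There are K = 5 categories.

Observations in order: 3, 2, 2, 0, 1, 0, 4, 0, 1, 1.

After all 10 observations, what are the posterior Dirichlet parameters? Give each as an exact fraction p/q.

obs 1: x=3 → posterior Dirichlet(11/3, 8/5, 9/4, 14/5, 7)
obs 2: x=2 → posterior Dirichlet(11/3, 8/5, 13/4, 14/5, 7)
obs 3: x=2 → posterior Dirichlet(11/3, 8/5, 17/4, 14/5, 7)
obs 4: x=0 → posterior Dirichlet(14/3, 8/5, 17/4, 14/5, 7)
obs 5: x=1 → posterior Dirichlet(14/3, 13/5, 17/4, 14/5, 7)
obs 6: x=0 → posterior Dirichlet(17/3, 13/5, 17/4, 14/5, 7)
obs 7: x=4 → posterior Dirichlet(17/3, 13/5, 17/4, 14/5, 8)
obs 8: x=0 → posterior Dirichlet(20/3, 13/5, 17/4, 14/5, 8)
obs 9: x=1 → posterior Dirichlet(20/3, 18/5, 17/4, 14/5, 8)
obs 10: x=1 → posterior Dirichlet(20/3, 23/5, 17/4, 14/5, 8)

alpha_1=20/3, alpha_2=23/5, alpha_3=17/4, alpha_4=14/5, alpha_5=8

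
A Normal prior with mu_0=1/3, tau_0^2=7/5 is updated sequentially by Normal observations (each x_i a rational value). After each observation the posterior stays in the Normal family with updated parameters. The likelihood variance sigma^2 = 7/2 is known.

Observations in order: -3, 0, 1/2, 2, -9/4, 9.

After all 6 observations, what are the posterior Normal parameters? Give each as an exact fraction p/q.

mu_0=5/6, tau_0^2=7/17

obs 1: x=-3 → posterior Normal(-13/21, 1)
obs 2: x=0 → posterior Normal(-13/27, 7/9)
obs 3: x=1/2 → posterior Normal(-10/33, 7/11)
obs 4: x=2 → posterior Normal(2/39, 7/13)
obs 5: x=-9/4 → posterior Normal(-23/90, 7/15)
obs 6: x=9 → posterior Normal(5/6, 7/17)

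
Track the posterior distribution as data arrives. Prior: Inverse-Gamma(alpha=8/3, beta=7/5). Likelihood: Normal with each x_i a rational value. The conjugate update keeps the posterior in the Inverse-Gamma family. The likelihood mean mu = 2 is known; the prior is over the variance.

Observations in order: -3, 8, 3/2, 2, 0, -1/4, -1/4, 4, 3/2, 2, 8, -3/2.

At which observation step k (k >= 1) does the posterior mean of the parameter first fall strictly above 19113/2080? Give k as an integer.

obs 1: x=-3 → posterior Inverse-Gamma(19/6, 139/10)
obs 2: x=8 → posterior Inverse-Gamma(11/3, 319/10)
obs 3: x=3/2 → posterior Inverse-Gamma(25/6, 1281/40)
obs 4: x=2 → posterior Inverse-Gamma(14/3, 1281/40)
obs 5: x=0 → posterior Inverse-Gamma(31/6, 1361/40)
obs 6: x=-1/4 → posterior Inverse-Gamma(17/3, 5849/160)
obs 7: x=-1/4 → posterior Inverse-Gamma(37/6, 3127/80)
obs 8: x=4 → posterior Inverse-Gamma(20/3, 3287/80)
obs 9: x=3/2 → posterior Inverse-Gamma(43/6, 3297/80)
obs 10: x=2 → posterior Inverse-Gamma(23/3, 3297/80)
obs 11: x=8 → posterior Inverse-Gamma(49/6, 4737/80)
obs 12: x=-3/2 → posterior Inverse-Gamma(26/3, 5227/80)

k = 2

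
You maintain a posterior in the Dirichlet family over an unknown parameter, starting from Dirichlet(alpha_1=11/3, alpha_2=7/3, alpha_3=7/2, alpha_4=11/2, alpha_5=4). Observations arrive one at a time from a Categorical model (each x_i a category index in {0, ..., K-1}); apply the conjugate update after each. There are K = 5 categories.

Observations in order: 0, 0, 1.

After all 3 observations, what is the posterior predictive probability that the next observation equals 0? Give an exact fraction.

17/66

obs 1: x=0 → posterior Dirichlet(14/3, 7/3, 7/2, 11/2, 4)
obs 2: x=0 → posterior Dirichlet(17/3, 7/3, 7/2, 11/2, 4)
obs 3: x=1 → posterior Dirichlet(17/3, 10/3, 7/2, 11/2, 4)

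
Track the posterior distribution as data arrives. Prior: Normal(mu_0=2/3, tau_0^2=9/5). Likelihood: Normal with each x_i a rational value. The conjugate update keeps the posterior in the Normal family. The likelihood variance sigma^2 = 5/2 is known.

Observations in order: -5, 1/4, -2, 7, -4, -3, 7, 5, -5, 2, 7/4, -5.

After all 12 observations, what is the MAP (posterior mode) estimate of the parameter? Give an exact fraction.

obs 1: x=-5 → posterior Normal(-220/129, 45/43)
obs 2: x=1/4 → posterior Normal(-413/366, 45/61)
obs 3: x=-2 → posterior Normal(-629/474, 45/79)
obs 4: x=7 → posterior Normal(127/582, 45/97)
obs 5: x=-4 → posterior Normal(-61/138, 9/23)
obs 6: x=-3 → posterior Normal(-629/798, 45/133)
obs 7: x=7 → posterior Normal(127/906, 45/151)
obs 8: x=5 → posterior Normal(667/1014, 45/169)
obs 9: x=-5 → posterior Normal(127/1122, 45/187)
obs 10: x=2 → posterior Normal(343/1230, 9/41)
obs 11: x=7/4 → posterior Normal(266/669, 45/223)
obs 12: x=-5 → posterior Normal(-4/723, 45/241)

-4/723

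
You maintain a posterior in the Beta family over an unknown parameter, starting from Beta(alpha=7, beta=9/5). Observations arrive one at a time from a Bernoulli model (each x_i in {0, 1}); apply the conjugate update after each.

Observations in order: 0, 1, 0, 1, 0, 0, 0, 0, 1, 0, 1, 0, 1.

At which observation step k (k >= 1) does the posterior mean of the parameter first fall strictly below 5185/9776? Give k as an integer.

obs 1: x=0 → posterior Beta(7, 14/5)
obs 2: x=1 → posterior Beta(8, 14/5)
obs 3: x=0 → posterior Beta(8, 19/5)
obs 4: x=1 → posterior Beta(9, 19/5)
obs 5: x=0 → posterior Beta(9, 24/5)
obs 6: x=0 → posterior Beta(9, 29/5)
obs 7: x=0 → posterior Beta(9, 34/5)
obs 8: x=0 → posterior Beta(9, 39/5)
obs 9: x=1 → posterior Beta(10, 39/5)
obs 10: x=0 → posterior Beta(10, 44/5)
obs 11: x=1 → posterior Beta(11, 44/5)
obs 12: x=0 → posterior Beta(11, 49/5)
obs 13: x=1 → posterior Beta(12, 49/5)

k = 12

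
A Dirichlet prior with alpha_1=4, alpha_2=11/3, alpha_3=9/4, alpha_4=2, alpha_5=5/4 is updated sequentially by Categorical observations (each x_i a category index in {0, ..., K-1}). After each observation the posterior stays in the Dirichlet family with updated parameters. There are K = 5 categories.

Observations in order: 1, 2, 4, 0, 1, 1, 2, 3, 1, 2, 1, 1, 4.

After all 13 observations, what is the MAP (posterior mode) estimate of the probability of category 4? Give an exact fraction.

27/254

obs 1: x=1 → posterior Dirichlet(4, 14/3, 9/4, 2, 5/4)
obs 2: x=2 → posterior Dirichlet(4, 14/3, 13/4, 2, 5/4)
obs 3: x=4 → posterior Dirichlet(4, 14/3, 13/4, 2, 9/4)
obs 4: x=0 → posterior Dirichlet(5, 14/3, 13/4, 2, 9/4)
obs 5: x=1 → posterior Dirichlet(5, 17/3, 13/4, 2, 9/4)
obs 6: x=1 → posterior Dirichlet(5, 20/3, 13/4, 2, 9/4)
obs 7: x=2 → posterior Dirichlet(5, 20/3, 17/4, 2, 9/4)
obs 8: x=3 → posterior Dirichlet(5, 20/3, 17/4, 3, 9/4)
obs 9: x=1 → posterior Dirichlet(5, 23/3, 17/4, 3, 9/4)
obs 10: x=2 → posterior Dirichlet(5, 23/3, 21/4, 3, 9/4)
obs 11: x=1 → posterior Dirichlet(5, 26/3, 21/4, 3, 9/4)
obs 12: x=1 → posterior Dirichlet(5, 29/3, 21/4, 3, 9/4)
obs 13: x=4 → posterior Dirichlet(5, 29/3, 21/4, 3, 13/4)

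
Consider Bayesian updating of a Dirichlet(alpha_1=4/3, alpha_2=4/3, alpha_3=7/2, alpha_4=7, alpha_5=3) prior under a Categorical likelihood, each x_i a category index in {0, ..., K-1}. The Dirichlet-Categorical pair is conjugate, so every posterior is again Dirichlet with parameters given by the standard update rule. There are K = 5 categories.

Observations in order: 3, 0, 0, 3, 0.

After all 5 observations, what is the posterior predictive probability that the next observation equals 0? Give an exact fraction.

26/127

obs 1: x=3 → posterior Dirichlet(4/3, 4/3, 7/2, 8, 3)
obs 2: x=0 → posterior Dirichlet(7/3, 4/3, 7/2, 8, 3)
obs 3: x=0 → posterior Dirichlet(10/3, 4/3, 7/2, 8, 3)
obs 4: x=3 → posterior Dirichlet(10/3, 4/3, 7/2, 9, 3)
obs 5: x=0 → posterior Dirichlet(13/3, 4/3, 7/2, 9, 3)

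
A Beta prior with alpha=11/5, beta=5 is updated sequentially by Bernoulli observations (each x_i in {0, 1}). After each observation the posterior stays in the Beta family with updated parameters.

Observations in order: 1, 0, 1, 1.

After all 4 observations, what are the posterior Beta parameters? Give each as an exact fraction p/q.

obs 1: x=1 → posterior Beta(16/5, 5)
obs 2: x=0 → posterior Beta(16/5, 6)
obs 3: x=1 → posterior Beta(21/5, 6)
obs 4: x=1 → posterior Beta(26/5, 6)

alpha=26/5, beta=6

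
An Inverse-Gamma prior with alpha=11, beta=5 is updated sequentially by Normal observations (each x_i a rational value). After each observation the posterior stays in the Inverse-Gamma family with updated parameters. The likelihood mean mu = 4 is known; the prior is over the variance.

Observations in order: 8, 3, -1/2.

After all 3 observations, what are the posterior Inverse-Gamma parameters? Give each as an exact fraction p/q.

obs 1: x=8 → posterior Inverse-Gamma(23/2, 13)
obs 2: x=3 → posterior Inverse-Gamma(12, 27/2)
obs 3: x=-1/2 → posterior Inverse-Gamma(25/2, 189/8)

alpha=25/2, beta=189/8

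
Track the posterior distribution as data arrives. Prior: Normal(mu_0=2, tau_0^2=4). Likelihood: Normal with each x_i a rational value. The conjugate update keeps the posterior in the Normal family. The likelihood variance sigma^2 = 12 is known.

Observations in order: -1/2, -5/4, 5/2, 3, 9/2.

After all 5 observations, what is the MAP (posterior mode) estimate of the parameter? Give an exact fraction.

57/32

obs 1: x=-1/2 → posterior Normal(11/8, 3)
obs 2: x=-5/4 → posterior Normal(17/20, 12/5)
obs 3: x=5/2 → posterior Normal(9/8, 2)
obs 4: x=3 → posterior Normal(39/28, 12/7)
obs 5: x=9/2 → posterior Normal(57/32, 3/2)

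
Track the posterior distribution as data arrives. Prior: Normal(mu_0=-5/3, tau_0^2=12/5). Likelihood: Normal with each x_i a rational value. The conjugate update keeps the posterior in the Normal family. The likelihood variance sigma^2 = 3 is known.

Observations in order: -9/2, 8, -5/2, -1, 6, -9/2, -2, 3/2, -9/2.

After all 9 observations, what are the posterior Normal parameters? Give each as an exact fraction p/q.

mu_0=-67/123, tau_0^2=12/41

obs 1: x=-9/2 → posterior Normal(-79/27, 4/3)
obs 2: x=8 → posterior Normal(17/39, 12/13)
obs 3: x=-5/2 → posterior Normal(-13/51, 12/17)
obs 4: x=-1 → posterior Normal(-25/63, 4/7)
obs 5: x=6 → posterior Normal(47/75, 12/25)
obs 6: x=-9/2 → posterior Normal(-7/87, 12/29)
obs 7: x=-2 → posterior Normal(-31/99, 4/11)
obs 8: x=3/2 → posterior Normal(-13/111, 12/37)
obs 9: x=-9/2 → posterior Normal(-67/123, 12/41)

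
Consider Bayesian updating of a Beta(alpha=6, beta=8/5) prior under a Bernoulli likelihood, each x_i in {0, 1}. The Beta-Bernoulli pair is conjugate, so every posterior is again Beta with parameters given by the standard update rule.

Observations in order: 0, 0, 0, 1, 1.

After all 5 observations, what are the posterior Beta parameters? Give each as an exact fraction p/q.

obs 1: x=0 → posterior Beta(6, 13/5)
obs 2: x=0 → posterior Beta(6, 18/5)
obs 3: x=0 → posterior Beta(6, 23/5)
obs 4: x=1 → posterior Beta(7, 23/5)
obs 5: x=1 → posterior Beta(8, 23/5)

alpha=8, beta=23/5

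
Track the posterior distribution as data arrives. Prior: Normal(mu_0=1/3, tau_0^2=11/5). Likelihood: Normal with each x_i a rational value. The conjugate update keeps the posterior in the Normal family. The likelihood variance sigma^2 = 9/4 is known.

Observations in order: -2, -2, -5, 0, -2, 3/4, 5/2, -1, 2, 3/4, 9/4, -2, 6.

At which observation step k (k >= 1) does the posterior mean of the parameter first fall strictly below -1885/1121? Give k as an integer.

k = 3

obs 1: x=-2 → posterior Normal(-73/89, 99/89)
obs 2: x=-2 → posterior Normal(-23/19, 99/133)
obs 3: x=-5 → posterior Normal(-127/59, 33/59)
obs 4: x=0 → posterior Normal(-381/221, 99/221)
obs 5: x=-2 → posterior Normal(-469/265, 99/265)
obs 6: x=3/4 → posterior Normal(-436/309, 33/103)
obs 7: x=5/2 → posterior Normal(-326/353, 99/353)
obs 8: x=-1 → posterior Normal(-370/397, 99/397)
obs 9: x=2 → posterior Normal(-94/147, 11/49)
obs 10: x=3/4 → posterior Normal(-249/485, 99/485)
obs 11: x=9/4 → posterior Normal(-150/529, 99/529)
obs 12: x=-2 → posterior Normal(-238/573, 33/191)
obs 13: x=6 → posterior Normal(26/617, 99/617)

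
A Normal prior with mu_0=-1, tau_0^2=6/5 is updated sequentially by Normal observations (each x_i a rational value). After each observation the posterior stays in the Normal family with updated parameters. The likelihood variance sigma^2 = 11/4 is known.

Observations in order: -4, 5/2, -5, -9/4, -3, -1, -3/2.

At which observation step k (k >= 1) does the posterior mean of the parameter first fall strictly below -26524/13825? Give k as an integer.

k = 5

obs 1: x=-4 → posterior Normal(-151/79, 66/79)
obs 2: x=5/2 → posterior Normal(-91/103, 66/103)
obs 3: x=-5 → posterior Normal(-211/127, 66/127)
obs 4: x=-9/4 → posterior Normal(-265/151, 66/151)
obs 5: x=-3 → posterior Normal(-337/175, 66/175)
obs 6: x=-1 → posterior Normal(-361/199, 66/199)
obs 7: x=-3/2 → posterior Normal(-397/223, 66/223)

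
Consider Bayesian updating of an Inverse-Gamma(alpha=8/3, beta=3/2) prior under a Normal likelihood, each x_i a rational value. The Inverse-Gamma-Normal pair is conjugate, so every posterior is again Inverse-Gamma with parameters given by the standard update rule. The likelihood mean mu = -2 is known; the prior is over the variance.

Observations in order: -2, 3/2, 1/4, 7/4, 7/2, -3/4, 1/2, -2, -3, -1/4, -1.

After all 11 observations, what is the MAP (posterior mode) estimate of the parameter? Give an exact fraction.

obs 1: x=-2 → posterior Inverse-Gamma(19/6, 3/2)
obs 2: x=3/2 → posterior Inverse-Gamma(11/3, 61/8)
obs 3: x=1/4 → posterior Inverse-Gamma(25/6, 325/32)
obs 4: x=7/4 → posterior Inverse-Gamma(14/3, 275/16)
obs 5: x=7/2 → posterior Inverse-Gamma(31/6, 517/16)
obs 6: x=-3/4 → posterior Inverse-Gamma(17/3, 1059/32)
obs 7: x=1/2 → posterior Inverse-Gamma(37/6, 1159/32)
obs 8: x=-2 → posterior Inverse-Gamma(20/3, 1159/32)
obs 9: x=-3 → posterior Inverse-Gamma(43/6, 1175/32)
obs 10: x=-1/4 → posterior Inverse-Gamma(23/3, 153/4)
obs 11: x=-1 → posterior Inverse-Gamma(49/6, 155/4)

93/22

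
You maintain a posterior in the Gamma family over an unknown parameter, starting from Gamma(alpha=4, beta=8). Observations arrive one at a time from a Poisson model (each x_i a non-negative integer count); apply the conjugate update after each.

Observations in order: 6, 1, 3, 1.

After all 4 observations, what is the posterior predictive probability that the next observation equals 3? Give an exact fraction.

obs 1: x=6 → posterior Gamma(10, 9)
obs 2: x=1 → posterior Gamma(11, 10)
obs 3: x=3 → posterior Gamma(14, 11)
obs 4: x=1 → posterior Gamma(15, 12)

10476774670718730240/112455406951957393129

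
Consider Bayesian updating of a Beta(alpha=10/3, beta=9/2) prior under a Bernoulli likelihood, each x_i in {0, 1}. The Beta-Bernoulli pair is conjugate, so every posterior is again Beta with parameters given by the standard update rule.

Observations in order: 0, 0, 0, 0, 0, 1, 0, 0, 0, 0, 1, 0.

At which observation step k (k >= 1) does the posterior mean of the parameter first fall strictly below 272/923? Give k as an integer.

k = 4

obs 1: x=0 → posterior Beta(10/3, 11/2)
obs 2: x=0 → posterior Beta(10/3, 13/2)
obs 3: x=0 → posterior Beta(10/3, 15/2)
obs 4: x=0 → posterior Beta(10/3, 17/2)
obs 5: x=0 → posterior Beta(10/3, 19/2)
obs 6: x=1 → posterior Beta(13/3, 19/2)
obs 7: x=0 → posterior Beta(13/3, 21/2)
obs 8: x=0 → posterior Beta(13/3, 23/2)
obs 9: x=0 → posterior Beta(13/3, 25/2)
obs 10: x=0 → posterior Beta(13/3, 27/2)
obs 11: x=1 → posterior Beta(16/3, 27/2)
obs 12: x=0 → posterior Beta(16/3, 29/2)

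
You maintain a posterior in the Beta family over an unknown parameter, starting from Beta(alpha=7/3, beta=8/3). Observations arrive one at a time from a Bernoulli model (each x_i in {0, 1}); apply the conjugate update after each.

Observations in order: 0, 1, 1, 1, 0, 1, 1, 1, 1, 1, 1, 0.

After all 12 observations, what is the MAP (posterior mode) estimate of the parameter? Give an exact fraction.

31/45

obs 1: x=0 → posterior Beta(7/3, 11/3)
obs 2: x=1 → posterior Beta(10/3, 11/3)
obs 3: x=1 → posterior Beta(13/3, 11/3)
obs 4: x=1 → posterior Beta(16/3, 11/3)
obs 5: x=0 → posterior Beta(16/3, 14/3)
obs 6: x=1 → posterior Beta(19/3, 14/3)
obs 7: x=1 → posterior Beta(22/3, 14/3)
obs 8: x=1 → posterior Beta(25/3, 14/3)
obs 9: x=1 → posterior Beta(28/3, 14/3)
obs 10: x=1 → posterior Beta(31/3, 14/3)
obs 11: x=1 → posterior Beta(34/3, 14/3)
obs 12: x=0 → posterior Beta(34/3, 17/3)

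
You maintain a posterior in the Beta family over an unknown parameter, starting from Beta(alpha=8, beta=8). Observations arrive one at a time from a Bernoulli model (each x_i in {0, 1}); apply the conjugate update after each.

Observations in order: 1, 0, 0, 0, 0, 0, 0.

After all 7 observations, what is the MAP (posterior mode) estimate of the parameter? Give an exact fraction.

obs 1: x=1 → posterior Beta(9, 8)
obs 2: x=0 → posterior Beta(9, 9)
obs 3: x=0 → posterior Beta(9, 10)
obs 4: x=0 → posterior Beta(9, 11)
obs 5: x=0 → posterior Beta(9, 12)
obs 6: x=0 → posterior Beta(9, 13)
obs 7: x=0 → posterior Beta(9, 14)

8/21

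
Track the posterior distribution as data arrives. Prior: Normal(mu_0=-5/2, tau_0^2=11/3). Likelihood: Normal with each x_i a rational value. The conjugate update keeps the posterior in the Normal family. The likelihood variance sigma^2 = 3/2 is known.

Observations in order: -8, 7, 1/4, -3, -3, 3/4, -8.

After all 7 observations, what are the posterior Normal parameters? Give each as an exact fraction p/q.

obs 1: x=-8 → posterior Normal(-397/62, 33/31)
obs 2: x=7 → posterior Normal(-89/106, 33/53)
obs 3: x=1/4 → posterior Normal(-13/25, 11/25)
obs 4: x=-3 → posterior Normal(-105/97, 33/97)
obs 5: x=-3 → posterior Normal(-171/119, 33/119)
obs 6: x=3/4 → posterior Normal(-103/94, 11/47)
obs 7: x=-8 → posterior Normal(-661/326, 33/163)

mu_0=-661/326, tau_0^2=33/163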